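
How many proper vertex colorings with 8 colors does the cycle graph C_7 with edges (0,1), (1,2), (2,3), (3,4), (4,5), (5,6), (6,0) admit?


P(C_7, k) = (k-1)^7 + (-1)^7*(k-1).
P(8) = (7)^7 - 7
= 823543 - 7 = 823536.

823536


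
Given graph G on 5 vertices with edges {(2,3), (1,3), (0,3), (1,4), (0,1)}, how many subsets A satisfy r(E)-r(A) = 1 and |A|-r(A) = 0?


R(x,y) = sum over A in 2^E of x^(r(E)-r(A)) * y^(|A|-r(A)).
G has 5 vertices, 5 edges. r(E) = 4.
Enumerate all 2^5 = 32 subsets.
Count subsets with r(E)-r(A)=1 and |A|-r(A)=0: 9.

9


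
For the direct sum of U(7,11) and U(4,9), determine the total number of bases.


Bases of a direct sum M1 + M2: |B| = |B(M1)| * |B(M2)|.
|B(U(7,11))| = C(11,7) = 330.
|B(U(4,9))| = C(9,4) = 126.
Total bases = 330 * 126 = 41580.

41580


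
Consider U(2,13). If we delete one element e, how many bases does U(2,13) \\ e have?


Deleting e from U(2,13) gives U(2,12) since n > r.
Bases of U(2,12) = C(12,2) = (12 * 11) / (1 * 2) = 66.

66


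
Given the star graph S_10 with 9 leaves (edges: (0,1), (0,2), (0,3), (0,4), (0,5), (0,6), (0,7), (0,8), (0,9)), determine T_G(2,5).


A star on 10 vertices is a tree with 9 edges.
T(x,y) = x^(9) for any tree.
T(2,5) = 2^9 = 512.

512


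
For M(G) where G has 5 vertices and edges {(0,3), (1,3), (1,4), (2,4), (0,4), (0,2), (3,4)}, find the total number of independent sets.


An independent set in a graphic matroid is an acyclic edge subset.
G has 5 vertices and 7 edges.
Enumerate all 2^7 = 128 subsets, checking for acyclicity.
Total independent sets = 82.

82


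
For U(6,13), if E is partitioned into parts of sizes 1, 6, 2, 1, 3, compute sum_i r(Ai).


r(Ai) = min(|Ai|, 6) for each part.
Sum = min(1,6) + min(6,6) + min(2,6) + min(1,6) + min(3,6)
    = 1 + 6 + 2 + 1 + 3
    = 13.

13


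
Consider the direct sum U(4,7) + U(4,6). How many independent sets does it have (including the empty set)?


For a direct sum, |I(M1+M2)| = |I(M1)| * |I(M2)|.
|I(U(4,7))| = sum C(7,k) for k=0..4 = 99.
|I(U(4,6))| = sum C(6,k) for k=0..4 = 57.
Total = 99 * 57 = 5643.

5643


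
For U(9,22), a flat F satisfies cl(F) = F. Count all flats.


Flats of U(9,22): every subset of size < 9 is a flat, plus E itself.
Count = (22 choose 0) + (22 choose 1) + (22 choose 2) + (22 choose 3) + (22 choose 4) + (22 choose 5) + (22 choose 6) + (22 choose 7) + (22 choose 8) + 1
     = 1 + 22 + 231 + 1540 + 7315 + 26334 + 74613 + 170544 + 319770 + 1
     = 600371.

600371


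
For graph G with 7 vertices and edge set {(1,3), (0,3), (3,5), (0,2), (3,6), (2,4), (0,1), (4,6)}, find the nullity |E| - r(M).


Cycle rank (nullity) = |E| - r(M) = |E| - (|V| - c).
|E| = 8, |V| = 7, c = 1.
Nullity = 8 - (7 - 1) = 8 - 6 = 2.

2


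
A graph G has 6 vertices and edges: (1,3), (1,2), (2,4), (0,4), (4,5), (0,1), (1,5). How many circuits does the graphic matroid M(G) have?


A circuit in a graphic matroid = edge set of a simple cycle.
G has 6 vertices and 7 edges.
Enumerating all minimal edge subsets forming cycles...
Total circuits found: 3.

3


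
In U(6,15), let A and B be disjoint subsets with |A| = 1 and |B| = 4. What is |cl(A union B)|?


|A union B| = 1 + 4 = 5 (disjoint).
In U(6,15), cl(S) = S if |S| < 6, else cl(S) = E.
Since 5 < 6, cl(A union B) = A union B.
|cl(A union B)| = 5.

5


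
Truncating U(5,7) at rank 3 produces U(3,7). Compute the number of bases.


Truncating U(5,7) to rank 3 gives U(3,7).
Bases of U(3,7) are all 3-element subsets of 7 elements.
Number of bases = (7 choose 3) = 35.

35


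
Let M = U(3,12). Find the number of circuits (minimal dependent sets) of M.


In U(3,12), circuits are the (4)-element subsets.
Any set of 4 elements is dependent, and removing any one element gives
an independent set of size 3, so it is a minimal dependent set.
Number of circuits = C(12,4) = (12 * 11 * 10 * 9) / (1 * 2 * 3 * 4) = 495.

495


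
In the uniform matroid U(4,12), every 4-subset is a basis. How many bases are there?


Bases of U(4,12) are all 4-element subsets of the 12-element ground set.
Number of bases = C(12,4).
C(12,4) = (12 * 11 * 10 * 9) / (1 * 2 * 3 * 4) = 495.

495


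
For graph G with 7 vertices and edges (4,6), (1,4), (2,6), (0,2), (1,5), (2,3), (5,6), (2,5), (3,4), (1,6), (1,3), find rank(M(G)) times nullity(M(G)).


r(M) = |V| - c = 7 - 1 = 6.
nullity = |E| - r(M) = 11 - 6 = 5.
Product = 6 * 5 = 30.

30


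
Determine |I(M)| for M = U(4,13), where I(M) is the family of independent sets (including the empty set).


Independent sets of U(4,13) are all subsets of size <= 4.
Count = C(13,0) + C(13,1) + C(13,2) + C(13,3) + C(13,4)
     = 1 + 13 + 78 + 286 + 715
     = 1093.

1093


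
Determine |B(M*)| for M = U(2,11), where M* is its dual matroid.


The dual of U(r,n) is U(n-r, n) = U(9,11).
Bases of U(9,11) are all (9)-element subsets.
|B(M*)| = (11 choose 9) = 55.

55


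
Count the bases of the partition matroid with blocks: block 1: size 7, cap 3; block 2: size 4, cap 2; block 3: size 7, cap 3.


A basis picks exactly ci elements from block i.
Number of bases = product of C(|Si|, ci).
= C(7,3) * C(4,2) * C(7,3)
= 35 * 6 * 35
= 7350.

7350


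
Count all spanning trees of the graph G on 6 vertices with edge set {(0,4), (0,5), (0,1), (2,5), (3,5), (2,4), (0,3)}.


By Kirchhoff's matrix tree theorem, the number of spanning trees equals
the determinant of any cofactor of the Laplacian matrix L.
G has 6 vertices and 7 edges.
Computing the (5 x 5) cofactor determinant gives 11.

11


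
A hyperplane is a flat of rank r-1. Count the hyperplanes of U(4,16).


Hyperplanes of U(4,16) are flats of rank 3.
In a uniform matroid, these are exactly the (3)-element subsets.
Count = C(16,3) = 16! / (3! * 13!) = 560.

560


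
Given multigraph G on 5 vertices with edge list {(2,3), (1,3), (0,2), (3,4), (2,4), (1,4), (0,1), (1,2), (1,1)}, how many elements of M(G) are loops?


In a graphic matroid, a loop is a self-loop edge (u,u) with rank 0.
Examining all 9 edges for self-loops...
Self-loops found: (1,1)
Number of loops = 1.

1


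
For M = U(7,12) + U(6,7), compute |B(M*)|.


(M1+M2)* = M1* + M2*.
M1* = U(5,12), bases: C(12,5) = 792.
M2* = U(1,7), bases: C(7,1) = 7.
|B(M*)| = 792 * 7 = 5544.

5544


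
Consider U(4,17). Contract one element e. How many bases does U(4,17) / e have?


Contracting e from U(4,17) gives U(3,16).
Bases of U(3,16) = C(16,3) = (16 * 15 * 14) / (1 * 2 * 3) = 560.

560


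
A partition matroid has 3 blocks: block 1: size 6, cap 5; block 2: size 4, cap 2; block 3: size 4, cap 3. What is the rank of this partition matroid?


Rank of a partition matroid = sum of min(|Si|, ci) for each block.
= min(6,5) + min(4,2) + min(4,3)
= 5 + 2 + 3
= 10.

10


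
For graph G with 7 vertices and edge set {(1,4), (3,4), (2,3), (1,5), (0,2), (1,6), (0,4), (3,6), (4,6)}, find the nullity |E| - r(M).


Cycle rank (nullity) = |E| - r(M) = |E| - (|V| - c).
|E| = 9, |V| = 7, c = 1.
Nullity = 9 - (7 - 1) = 9 - 6 = 3.

3


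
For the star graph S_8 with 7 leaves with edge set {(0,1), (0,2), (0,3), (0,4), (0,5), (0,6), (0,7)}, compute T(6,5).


A star on 8 vertices is a tree with 7 edges.
T(x,y) = x^(7) for any tree.
T(6,5) = 6^7 = 279936.

279936


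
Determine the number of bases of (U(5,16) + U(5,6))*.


(M1+M2)* = M1* + M2*.
M1* = U(11,16), bases: C(16,11) = 4368.
M2* = U(1,6), bases: C(6,1) = 6.
|B(M*)| = 4368 * 6 = 26208.

26208


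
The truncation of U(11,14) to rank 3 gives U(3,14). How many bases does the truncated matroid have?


Truncating U(11,14) to rank 3 gives U(3,14).
Bases of U(3,14) are all 3-element subsets of 14 elements.
Number of bases = C(14,3) = 14! / (3! * 11!) = 364.

364


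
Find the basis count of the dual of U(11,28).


The dual of U(r,n) is U(n-r, n) = U(17,28).
Bases of U(17,28) are all (17)-element subsets.
|B(M*)| = C(28,17) = 28! / (17! * 11!) = 21474180.

21474180


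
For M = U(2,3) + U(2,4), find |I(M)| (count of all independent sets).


For a direct sum, |I(M1+M2)| = |I(M1)| * |I(M2)|.
|I(U(2,3))| = sum C(3,k) for k=0..2 = 7.
|I(U(2,4))| = sum C(4,k) for k=0..2 = 11.
Total = 7 * 11 = 77.

77


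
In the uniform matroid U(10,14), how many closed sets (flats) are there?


Flats of U(10,14): every subset of size < 10 is a flat, plus E itself.
Count = C(14,0) + C(14,1) + C(14,2) + C(14,3) + C(14,4) + C(14,5) + C(14,6) + C(14,7) + C(14,8) + C(14,9) + 1
     = 1 + 14 + 91 + 364 + 1001 + 2002 + 3003 + 3432 + 3003 + 2002 + 1
     = 14914.

14914


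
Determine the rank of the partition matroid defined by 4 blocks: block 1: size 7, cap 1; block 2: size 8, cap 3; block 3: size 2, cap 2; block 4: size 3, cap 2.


Rank of a partition matroid = sum of min(|Si|, ci) for each block.
= min(7,1) + min(8,3) + min(2,2) + min(3,2)
= 1 + 3 + 2 + 2
= 8.

8


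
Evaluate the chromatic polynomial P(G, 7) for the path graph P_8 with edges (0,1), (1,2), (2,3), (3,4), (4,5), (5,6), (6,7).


P(P_8, k) = k * (k-1)^(7).
P(7) = 7 * 6^7 = 7 * 279936 = 1959552.

1959552


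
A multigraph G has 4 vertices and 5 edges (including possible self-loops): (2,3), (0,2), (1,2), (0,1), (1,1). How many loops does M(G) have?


In a graphic matroid, a loop is a self-loop edge (u,u) with rank 0.
Examining all 5 edges for self-loops...
Self-loops found: (1,1)
Number of loops = 1.

1


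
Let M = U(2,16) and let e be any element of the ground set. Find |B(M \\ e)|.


Deleting e from U(2,16) gives U(2,15) since n > r.
Bases of U(2,15) = C(15,2) = (15 * 14) / (1 * 2) = 105.

105


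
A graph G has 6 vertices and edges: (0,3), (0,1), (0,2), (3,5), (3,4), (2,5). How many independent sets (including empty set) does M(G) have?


An independent set in a graphic matroid is an acyclic edge subset.
G has 6 vertices and 6 edges.
Enumerate all 2^6 = 64 subsets, checking for acyclicity.
Total independent sets = 60.

60


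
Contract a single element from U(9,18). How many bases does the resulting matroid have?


Contracting e from U(9,18) gives U(8,17).
Bases of U(8,17) = (17 choose 8) = 24310.

24310


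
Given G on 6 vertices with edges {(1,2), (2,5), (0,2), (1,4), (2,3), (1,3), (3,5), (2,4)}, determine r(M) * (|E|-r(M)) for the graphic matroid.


r(M) = |V| - c = 6 - 1 = 5.
nullity = |E| - r(M) = 8 - 5 = 3.
Product = 5 * 3 = 15.

15


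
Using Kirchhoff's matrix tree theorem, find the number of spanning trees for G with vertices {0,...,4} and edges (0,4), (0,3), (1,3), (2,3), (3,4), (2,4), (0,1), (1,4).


By Kirchhoff's matrix tree theorem, the number of spanning trees equals
the determinant of any cofactor of the Laplacian matrix L.
G has 5 vertices and 8 edges.
Computing the (4 x 4) cofactor determinant gives 40.

40


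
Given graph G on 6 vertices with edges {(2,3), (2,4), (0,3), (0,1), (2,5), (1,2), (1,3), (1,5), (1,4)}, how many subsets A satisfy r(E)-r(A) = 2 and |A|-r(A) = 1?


R(x,y) = sum over A in 2^E of x^(r(E)-r(A)) * y^(|A|-r(A)).
G has 6 vertices, 9 edges. r(E) = 5.
Enumerate all 2^9 = 512 subsets.
Count subsets with r(E)-r(A)=2 and |A|-r(A)=1: 28.

28


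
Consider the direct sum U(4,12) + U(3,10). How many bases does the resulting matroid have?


Bases of a direct sum M1 + M2: |B| = |B(M1)| * |B(M2)|.
|B(U(4,12))| = C(12,4) = 495.
|B(U(3,10))| = C(10,3) = 120.
Total bases = 495 * 120 = 59400.

59400


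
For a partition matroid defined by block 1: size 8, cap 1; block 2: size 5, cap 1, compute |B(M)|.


A basis picks exactly ci elements from block i.
Number of bases = product of C(|Si|, ci).
= C(8,1) * C(5,1)
= 8 * 5
= 40.

40


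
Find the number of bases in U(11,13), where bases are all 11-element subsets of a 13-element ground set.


Bases of U(11,13) are all 11-element subsets of the 13-element ground set.
Number of bases = C(13,11).
(13 choose 11) = 78.

78


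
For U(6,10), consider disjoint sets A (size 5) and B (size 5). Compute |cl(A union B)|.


|A union B| = 5 + 5 = 10 (disjoint).
In U(6,10), cl(S) = S if |S| < 6, else cl(S) = E.
Since 10 >= 6, cl(A union B) = E.
|cl(A union B)| = 10.

10


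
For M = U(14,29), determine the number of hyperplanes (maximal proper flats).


Hyperplanes of U(14,29) are flats of rank 13.
In a uniform matroid, these are exactly the (13)-element subsets.
Count = C(29,13) = 29! / (13! * 16!) = 67863915.

67863915


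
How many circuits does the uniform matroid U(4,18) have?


In U(4,18), circuits are the (5)-element subsets.
Any set of 5 elements is dependent, and removing any one element gives
an independent set of size 4, so it is a minimal dependent set.
Number of circuits = C(18,5) = 8568.

8568


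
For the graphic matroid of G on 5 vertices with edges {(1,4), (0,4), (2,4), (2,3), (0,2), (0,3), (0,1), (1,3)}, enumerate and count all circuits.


A circuit in a graphic matroid = edge set of a simple cycle.
G has 5 vertices and 8 edges.
Enumerating all minimal edge subsets forming cycles...
Total circuits found: 13.

13


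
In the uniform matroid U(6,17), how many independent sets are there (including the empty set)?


Independent sets of U(6,17) are all subsets of size <= 6.
Count = (17 choose 0) + (17 choose 1) + (17 choose 2) + (17 choose 3) + (17 choose 4) + (17 choose 5) + (17 choose 6)
     = 1 + 17 + 136 + 680 + 2380 + 6188 + 12376
     = 21778.

21778


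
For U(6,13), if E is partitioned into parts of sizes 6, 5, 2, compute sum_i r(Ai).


r(Ai) = min(|Ai|, 6) for each part.
Sum = min(6,6) + min(5,6) + min(2,6)
    = 6 + 5 + 2
    = 13.

13


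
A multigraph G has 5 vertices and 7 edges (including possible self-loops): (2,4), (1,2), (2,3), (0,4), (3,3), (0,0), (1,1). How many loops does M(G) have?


In a graphic matroid, a loop is a self-loop edge (u,u) with rank 0.
Examining all 7 edges for self-loops...
Self-loops found: (3,3), (0,0), (1,1)
Number of loops = 3.

3


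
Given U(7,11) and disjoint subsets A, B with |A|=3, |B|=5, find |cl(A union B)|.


|A union B| = 3 + 5 = 8 (disjoint).
In U(7,11), cl(S) = S if |S| < 7, else cl(S) = E.
Since 8 >= 7, cl(A union B) = E.
|cl(A union B)| = 11.

11


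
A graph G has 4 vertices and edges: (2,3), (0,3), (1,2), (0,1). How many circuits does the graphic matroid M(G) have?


A circuit in a graphic matroid = edge set of a simple cycle.
G has 4 vertices and 4 edges.
Enumerating all minimal edge subsets forming cycles...
Total circuits found: 1.

1


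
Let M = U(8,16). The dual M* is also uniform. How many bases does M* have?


The dual of U(r,n) is U(n-r, n) = U(8,16).
Bases of U(8,16) are all (8)-element subsets.
|B(M*)| = C(16,8) = 12870.

12870


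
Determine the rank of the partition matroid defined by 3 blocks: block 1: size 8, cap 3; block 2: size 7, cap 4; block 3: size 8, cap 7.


Rank of a partition matroid = sum of min(|Si|, ci) for each block.
= min(8,3) + min(7,4) + min(8,7)
= 3 + 4 + 7
= 14.

14


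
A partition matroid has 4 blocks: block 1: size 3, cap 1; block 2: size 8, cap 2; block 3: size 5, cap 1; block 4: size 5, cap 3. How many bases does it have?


A basis picks exactly ci elements from block i.
Number of bases = product of C(|Si|, ci).
= C(3,1) * C(8,2) * C(5,1) * C(5,3)
= 3 * 28 * 5 * 10
= 4200.

4200


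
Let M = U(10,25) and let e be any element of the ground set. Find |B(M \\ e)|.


Deleting e from U(10,25) gives U(10,24) since n > r.
Bases of U(10,24) = C(24,10) = 1961256.

1961256


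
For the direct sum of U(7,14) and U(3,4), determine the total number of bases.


Bases of a direct sum M1 + M2: |B| = |B(M1)| * |B(M2)|.
|B(U(7,14))| = C(14,7) = 3432.
|B(U(3,4))| = C(4,3) = 4.
Total bases = 3432 * 4 = 13728.

13728


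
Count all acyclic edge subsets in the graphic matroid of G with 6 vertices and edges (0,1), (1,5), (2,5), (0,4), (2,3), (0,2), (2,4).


An independent set in a graphic matroid is an acyclic edge subset.
G has 6 vertices and 7 edges.
Enumerate all 2^7 = 128 subsets, checking for acyclicity.
Total independent sets = 104.

104


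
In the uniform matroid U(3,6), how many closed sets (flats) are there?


Flats of U(3,6): every subset of size < 3 is a flat, plus E itself.
Count = (6 choose 0) + (6 choose 1) + (6 choose 2) + 1
     = 1 + 6 + 15 + 1
     = 23.

23


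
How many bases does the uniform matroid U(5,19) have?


Bases of U(5,19) are all 5-element subsets of the 19-element ground set.
Number of bases = C(19,5).
C(19,5) = 19! / (5! * 14!) = 11628.

11628


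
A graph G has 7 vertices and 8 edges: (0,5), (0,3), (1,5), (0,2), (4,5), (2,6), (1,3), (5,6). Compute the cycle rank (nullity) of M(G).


Cycle rank (nullity) = |E| - r(M) = |E| - (|V| - c).
|E| = 8, |V| = 7, c = 1.
Nullity = 8 - (7 - 1) = 8 - 6 = 2.

2


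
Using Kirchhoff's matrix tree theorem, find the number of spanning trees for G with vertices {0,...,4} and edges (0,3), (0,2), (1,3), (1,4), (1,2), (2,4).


By Kirchhoff's matrix tree theorem, the number of spanning trees equals
the determinant of any cofactor of the Laplacian matrix L.
G has 5 vertices and 6 edges.
Computing the (4 x 4) cofactor determinant gives 11.

11


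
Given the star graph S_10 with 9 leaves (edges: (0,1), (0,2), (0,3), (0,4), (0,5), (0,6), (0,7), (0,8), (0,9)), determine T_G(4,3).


A star on 10 vertices is a tree with 9 edges.
T(x,y) = x^(9) for any tree.
T(4,3) = 4^9 = 262144.

262144


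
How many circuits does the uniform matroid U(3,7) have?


In U(3,7), circuits are the (4)-element subsets.
Any set of 4 elements is dependent, and removing any one element gives
an independent set of size 3, so it is a minimal dependent set.
Number of circuits = (7 choose 4) = 35.

35


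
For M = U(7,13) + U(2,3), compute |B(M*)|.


(M1+M2)* = M1* + M2*.
M1* = U(6,13), bases: C(13,6) = 1716.
M2* = U(1,3), bases: C(3,1) = 3.
|B(M*)| = 1716 * 3 = 5148.

5148


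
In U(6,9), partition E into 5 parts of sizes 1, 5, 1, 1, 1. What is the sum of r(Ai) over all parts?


r(Ai) = min(|Ai|, 6) for each part.
Sum = min(1,6) + min(5,6) + min(1,6) + min(1,6) + min(1,6)
    = 1 + 5 + 1 + 1 + 1
    = 9.

9


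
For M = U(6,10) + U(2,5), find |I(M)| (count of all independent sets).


For a direct sum, |I(M1+M2)| = |I(M1)| * |I(M2)|.
|I(U(6,10))| = sum C(10,k) for k=0..6 = 848.
|I(U(2,5))| = sum C(5,k) for k=0..2 = 16.
Total = 848 * 16 = 13568.

13568


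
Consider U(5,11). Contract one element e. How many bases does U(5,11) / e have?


Contracting e from U(5,11) gives U(4,10).
Bases of U(4,10) = C(10,4) = 10! / (4! * 6!) = 210.

210


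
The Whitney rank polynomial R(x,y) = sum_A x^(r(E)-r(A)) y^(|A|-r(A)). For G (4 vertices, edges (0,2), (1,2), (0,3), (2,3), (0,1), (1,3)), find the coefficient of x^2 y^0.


R(x,y) = sum over A in 2^E of x^(r(E)-r(A)) * y^(|A|-r(A)).
G has 4 vertices, 6 edges. r(E) = 3.
Enumerate all 2^6 = 64 subsets.
Count subsets with r(E)-r(A)=2 and |A|-r(A)=0: 6.

6


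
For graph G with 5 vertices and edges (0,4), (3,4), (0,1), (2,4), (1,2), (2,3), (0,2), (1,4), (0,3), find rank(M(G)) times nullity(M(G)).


r(M) = |V| - c = 5 - 1 = 4.
nullity = |E| - r(M) = 9 - 4 = 5.
Product = 4 * 5 = 20.

20


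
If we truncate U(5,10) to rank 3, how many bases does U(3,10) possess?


Truncating U(5,10) to rank 3 gives U(3,10).
Bases of U(3,10) are all 3-element subsets of 10 elements.
Number of bases = C(10,3) = (10 * 9 * 8) / (1 * 2 * 3) = 120.

120


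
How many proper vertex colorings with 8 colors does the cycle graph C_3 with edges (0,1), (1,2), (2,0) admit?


P(C_3, k) = (k-1)^3 + (-1)^3*(k-1).
P(8) = (7)^3 - 7
= 343 - 7 = 336.

336


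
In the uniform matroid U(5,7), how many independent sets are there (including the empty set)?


Independent sets of U(5,7) are all subsets of size <= 5.
Count = C(7,0) + C(7,1) + C(7,2) + C(7,3) + C(7,4) + C(7,5)
     = 1 + 7 + 21 + 35 + 35 + 21
     = 120.

120


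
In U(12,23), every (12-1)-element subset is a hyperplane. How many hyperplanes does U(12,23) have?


Hyperplanes of U(12,23) are flats of rank 11.
In a uniform matroid, these are exactly the (11)-element subsets.
Count = (23 choose 11) = 1352078.

1352078


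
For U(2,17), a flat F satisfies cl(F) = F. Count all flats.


Flats of U(2,17): every subset of size < 2 is a flat, plus E itself.
Count = C(17,0) + C(17,1) + 1
     = 1 + 17 + 1
     = 19.

19


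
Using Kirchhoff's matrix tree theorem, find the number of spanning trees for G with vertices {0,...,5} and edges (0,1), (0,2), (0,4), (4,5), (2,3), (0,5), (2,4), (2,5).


By Kirchhoff's matrix tree theorem, the number of spanning trees equals
the determinant of any cofactor of the Laplacian matrix L.
G has 6 vertices and 8 edges.
Computing the (5 x 5) cofactor determinant gives 16.

16


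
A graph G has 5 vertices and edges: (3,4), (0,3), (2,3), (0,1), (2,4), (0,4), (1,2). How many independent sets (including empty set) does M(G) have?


An independent set in a graphic matroid is an acyclic edge subset.
G has 5 vertices and 7 edges.
Enumerate all 2^7 = 128 subsets, checking for acyclicity.
Total independent sets = 86.

86


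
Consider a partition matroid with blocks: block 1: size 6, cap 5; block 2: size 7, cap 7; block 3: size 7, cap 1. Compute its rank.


Rank of a partition matroid = sum of min(|Si|, ci) for each block.
= min(6,5) + min(7,7) + min(7,1)
= 5 + 7 + 1
= 13.

13


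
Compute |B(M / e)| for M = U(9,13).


Contracting e from U(9,13) gives U(8,12).
Bases of U(8,12) = (12 choose 8) = 495.

495


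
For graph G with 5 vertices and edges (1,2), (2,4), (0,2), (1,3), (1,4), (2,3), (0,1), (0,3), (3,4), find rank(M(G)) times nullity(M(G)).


r(M) = |V| - c = 5 - 1 = 4.
nullity = |E| - r(M) = 9 - 4 = 5.
Product = 4 * 5 = 20.

20


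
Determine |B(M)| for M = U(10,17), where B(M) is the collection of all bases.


Bases of U(10,17) are all 10-element subsets of the 17-element ground set.
Number of bases = C(17,10).
C(17,10) = 17! / (10! * 7!) = 19448.

19448


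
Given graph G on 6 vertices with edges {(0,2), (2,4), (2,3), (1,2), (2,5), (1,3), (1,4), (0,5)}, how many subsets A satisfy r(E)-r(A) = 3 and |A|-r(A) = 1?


R(x,y) = sum over A in 2^E of x^(r(E)-r(A)) * y^(|A|-r(A)).
G has 6 vertices, 8 edges. r(E) = 5.
Enumerate all 2^8 = 256 subsets.
Count subsets with r(E)-r(A)=3 and |A|-r(A)=1: 3.

3


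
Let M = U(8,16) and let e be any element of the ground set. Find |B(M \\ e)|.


Deleting e from U(8,16) gives U(8,15) since n > r.
Bases of U(8,15) = C(15,8) = 15! / (8! * 7!) = 6435.

6435


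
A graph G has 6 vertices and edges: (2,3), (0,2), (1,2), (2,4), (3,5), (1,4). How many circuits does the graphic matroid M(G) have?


A circuit in a graphic matroid = edge set of a simple cycle.
G has 6 vertices and 6 edges.
Enumerating all minimal edge subsets forming cycles...
Total circuits found: 1.

1


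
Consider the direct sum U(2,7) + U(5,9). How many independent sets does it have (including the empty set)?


For a direct sum, |I(M1+M2)| = |I(M1)| * |I(M2)|.
|I(U(2,7))| = sum C(7,k) for k=0..2 = 29.
|I(U(5,9))| = sum C(9,k) for k=0..5 = 382.
Total = 29 * 382 = 11078.

11078


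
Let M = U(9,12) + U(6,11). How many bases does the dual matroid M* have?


(M1+M2)* = M1* + M2*.
M1* = U(3,12), bases: C(12,3) = 220.
M2* = U(5,11), bases: C(11,5) = 462.
|B(M*)| = 220 * 462 = 101640.

101640


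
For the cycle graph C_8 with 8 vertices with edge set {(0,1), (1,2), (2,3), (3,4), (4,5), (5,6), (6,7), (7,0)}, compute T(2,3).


T(C_8; x,y) = x + x^2 + ... + x^(7) + y.
T(2,3) = 2^1 + 2^2 + 2^3 + 2^4 + 2^5 + 2^6 + 2^7 + 3
= 2 + 4 + 8 + 16 + 32 + 64 + 128 + 3
= 257.

257


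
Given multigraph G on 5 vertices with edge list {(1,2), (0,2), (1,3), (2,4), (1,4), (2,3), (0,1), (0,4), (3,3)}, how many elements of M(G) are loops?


In a graphic matroid, a loop is a self-loop edge (u,u) with rank 0.
Examining all 9 edges for self-loops...
Self-loops found: (3,3)
Number of loops = 1.

1


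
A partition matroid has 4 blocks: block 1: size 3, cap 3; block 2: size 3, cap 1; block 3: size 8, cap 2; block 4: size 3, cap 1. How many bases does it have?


A basis picks exactly ci elements from block i.
Number of bases = product of C(|Si|, ci).
= C(3,3) * C(3,1) * C(8,2) * C(3,1)
= 1 * 3 * 28 * 3
= 252.

252


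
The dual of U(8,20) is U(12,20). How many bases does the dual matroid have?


The dual of U(r,n) is U(n-r, n) = U(12,20).
Bases of U(12,20) are all (12)-element subsets.
|B(M*)| = (20 choose 12) = 125970.

125970


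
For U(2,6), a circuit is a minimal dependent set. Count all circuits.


In U(2,6), circuits are the (3)-element subsets.
Any set of 3 elements is dependent, and removing any one element gives
an independent set of size 2, so it is a minimal dependent set.
Number of circuits = C(6,3) = 6! / (3! * 3!) = 20.

20


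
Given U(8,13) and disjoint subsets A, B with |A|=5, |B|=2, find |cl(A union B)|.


|A union B| = 5 + 2 = 7 (disjoint).
In U(8,13), cl(S) = S if |S| < 8, else cl(S) = E.
Since 7 < 8, cl(A union B) = A union B.
|cl(A union B)| = 7.

7


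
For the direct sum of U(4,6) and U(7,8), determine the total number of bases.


Bases of a direct sum M1 + M2: |B| = |B(M1)| * |B(M2)|.
|B(U(4,6))| = C(6,4) = 15.
|B(U(7,8))| = C(8,7) = 8.
Total bases = 15 * 8 = 120.

120


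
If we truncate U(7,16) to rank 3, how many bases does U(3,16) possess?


Truncating U(7,16) to rank 3 gives U(3,16).
Bases of U(3,16) are all 3-element subsets of 16 elements.
Number of bases = (16 choose 3) = 560.

560


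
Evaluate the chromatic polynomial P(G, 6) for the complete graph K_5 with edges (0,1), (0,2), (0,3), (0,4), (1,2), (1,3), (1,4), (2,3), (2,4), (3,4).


P(K_5, k) = k(k-1)(k-2)...(k-4).
P(6) = (6) * (5) * (4) * (3) * (2) = 720.

720


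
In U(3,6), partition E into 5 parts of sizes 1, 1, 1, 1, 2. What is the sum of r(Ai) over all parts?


r(Ai) = min(|Ai|, 3) for each part.
Sum = min(1,3) + min(1,3) + min(1,3) + min(1,3) + min(2,3)
    = 1 + 1 + 1 + 1 + 2
    = 6.

6


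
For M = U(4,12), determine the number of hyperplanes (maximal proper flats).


Hyperplanes of U(4,12) are flats of rank 3.
In a uniform matroid, these are exactly the (3)-element subsets.
Count = C(12,3) = 12! / (3! * 9!) = 220.

220


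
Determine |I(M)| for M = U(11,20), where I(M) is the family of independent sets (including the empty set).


Independent sets of U(11,20) are all subsets of size <= 11.
Count = C(20,0) + C(20,1) + C(20,2) + C(20,3) + C(20,4) + C(20,5) + C(20,6) + C(20,7) + C(20,8) + C(20,9) + C(20,10) + C(20,11)
     = 1 + 20 + 190 + 1140 + 4845 + 15504 + 38760 + 77520 + 125970 + 167960 + 184756 + 167960
     = 784626.

784626


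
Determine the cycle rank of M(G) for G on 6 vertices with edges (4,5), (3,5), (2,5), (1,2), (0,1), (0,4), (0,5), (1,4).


Cycle rank (nullity) = |E| - r(M) = |E| - (|V| - c).
|E| = 8, |V| = 6, c = 1.
Nullity = 8 - (6 - 1) = 8 - 5 = 3.

3


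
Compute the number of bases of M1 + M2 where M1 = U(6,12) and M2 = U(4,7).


Bases of a direct sum M1 + M2: |B| = |B(M1)| * |B(M2)|.
|B(U(6,12))| = C(12,6) = 924.
|B(U(4,7))| = C(7,4) = 35.
Total bases = 924 * 35 = 32340.

32340


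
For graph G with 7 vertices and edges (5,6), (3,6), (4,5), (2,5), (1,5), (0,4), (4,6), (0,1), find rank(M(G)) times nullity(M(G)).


r(M) = |V| - c = 7 - 1 = 6.
nullity = |E| - r(M) = 8 - 6 = 2.
Product = 6 * 2 = 12.

12


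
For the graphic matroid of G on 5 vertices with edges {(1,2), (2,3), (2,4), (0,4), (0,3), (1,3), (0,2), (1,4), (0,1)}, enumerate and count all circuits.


A circuit in a graphic matroid = edge set of a simple cycle.
G has 5 vertices and 9 edges.
Enumerating all minimal edge subsets forming cycles...
Total circuits found: 22.

22


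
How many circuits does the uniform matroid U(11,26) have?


In U(11,26), circuits are the (12)-element subsets.
Any set of 12 elements is dependent, and removing any one element gives
an independent set of size 11, so it is a minimal dependent set.
Number of circuits = C(26,12) = 9657700.

9657700


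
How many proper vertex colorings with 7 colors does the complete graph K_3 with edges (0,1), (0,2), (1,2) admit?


P(K_3, k) = k(k-1)(k-2)...(k-2).
P(7) = (7) * (6) * (5) = 210.

210


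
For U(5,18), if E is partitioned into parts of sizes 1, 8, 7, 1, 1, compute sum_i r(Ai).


r(Ai) = min(|Ai|, 5) for each part.
Sum = min(1,5) + min(8,5) + min(7,5) + min(1,5) + min(1,5)
    = 1 + 5 + 5 + 1 + 1
    = 13.

13


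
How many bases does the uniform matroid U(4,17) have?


Bases of U(4,17) are all 4-element subsets of the 17-element ground set.
Number of bases = C(17,4).
C(17,4) = (17 * 16 * 15 * 14) / (1 * 2 * 3 * 4) = 2380.

2380


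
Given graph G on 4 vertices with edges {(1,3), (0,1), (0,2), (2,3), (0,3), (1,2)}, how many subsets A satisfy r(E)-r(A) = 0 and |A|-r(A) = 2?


R(x,y) = sum over A in 2^E of x^(r(E)-r(A)) * y^(|A|-r(A)).
G has 4 vertices, 6 edges. r(E) = 3.
Enumerate all 2^6 = 64 subsets.
Count subsets with r(E)-r(A)=0 and |A|-r(A)=2: 6.

6


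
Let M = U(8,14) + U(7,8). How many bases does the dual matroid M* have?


(M1+M2)* = M1* + M2*.
M1* = U(6,14), bases: C(14,6) = 3003.
M2* = U(1,8), bases: C(8,1) = 8.
|B(M*)| = 3003 * 8 = 24024.

24024


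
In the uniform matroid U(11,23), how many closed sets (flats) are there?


Flats of U(11,23): every subset of size < 11 is a flat, plus E itself.
Count = C(23,0) + C(23,1) + C(23,2) + C(23,3) + C(23,4) + C(23,5) + C(23,6) + C(23,7) + C(23,8) + C(23,9) + C(23,10) + 1
     = 1 + 23 + 253 + 1771 + 8855 + 33649 + 100947 + 245157 + 490314 + 817190 + 1144066 + 1
     = 2842227.

2842227


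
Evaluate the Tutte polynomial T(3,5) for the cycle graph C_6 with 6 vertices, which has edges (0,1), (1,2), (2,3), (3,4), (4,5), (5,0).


T(C_6; x,y) = x + x^2 + ... + x^(5) + y.
T(3,5) = 3^1 + 3^2 + 3^3 + 3^4 + 3^5 + 5
= 3 + 9 + 27 + 81 + 243 + 5
= 368.

368


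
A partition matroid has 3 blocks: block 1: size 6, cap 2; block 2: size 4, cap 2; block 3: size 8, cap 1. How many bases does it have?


A basis picks exactly ci elements from block i.
Number of bases = product of C(|Si|, ci).
= C(6,2) * C(4,2) * C(8,1)
= 15 * 6 * 8
= 720.

720


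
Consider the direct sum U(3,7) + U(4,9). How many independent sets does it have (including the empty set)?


For a direct sum, |I(M1+M2)| = |I(M1)| * |I(M2)|.
|I(U(3,7))| = sum C(7,k) for k=0..3 = 64.
|I(U(4,9))| = sum C(9,k) for k=0..4 = 256.
Total = 64 * 256 = 16384.

16384


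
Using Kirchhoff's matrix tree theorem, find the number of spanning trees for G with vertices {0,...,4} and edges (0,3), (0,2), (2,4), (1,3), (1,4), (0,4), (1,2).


By Kirchhoff's matrix tree theorem, the number of spanning trees equals
the determinant of any cofactor of the Laplacian matrix L.
G has 5 vertices and 7 edges.
Computing the (4 x 4) cofactor determinant gives 24.

24


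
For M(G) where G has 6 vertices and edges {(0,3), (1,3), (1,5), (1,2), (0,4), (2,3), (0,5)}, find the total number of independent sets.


An independent set in a graphic matroid is an acyclic edge subset.
G has 6 vertices and 7 edges.
Enumerate all 2^7 = 128 subsets, checking for acyclicity.
Total independent sets = 104.

104


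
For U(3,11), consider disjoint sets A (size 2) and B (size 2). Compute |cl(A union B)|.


|A union B| = 2 + 2 = 4 (disjoint).
In U(3,11), cl(S) = S if |S| < 3, else cl(S) = E.
Since 4 >= 3, cl(A union B) = E.
|cl(A union B)| = 11.

11


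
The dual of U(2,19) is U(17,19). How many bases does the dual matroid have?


The dual of U(r,n) is U(n-r, n) = U(17,19).
Bases of U(17,19) are all (17)-element subsets.
|B(M*)| = C(19,17) = 19! / (17! * 2!) = 171.

171


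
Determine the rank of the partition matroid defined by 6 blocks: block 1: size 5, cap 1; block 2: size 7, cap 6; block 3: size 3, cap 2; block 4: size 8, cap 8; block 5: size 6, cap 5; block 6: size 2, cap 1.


Rank of a partition matroid = sum of min(|Si|, ci) for each block.
= min(5,1) + min(7,6) + min(3,2) + min(8,8) + min(6,5) + min(2,1)
= 1 + 6 + 2 + 8 + 5 + 1
= 23.

23


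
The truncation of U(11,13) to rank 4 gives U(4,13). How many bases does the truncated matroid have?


Truncating U(11,13) to rank 4 gives U(4,13).
Bases of U(4,13) are all 4-element subsets of 13 elements.
Number of bases = C(13,4) = (13 * 12 * 11 * 10) / (1 * 2 * 3 * 4) = 715.

715


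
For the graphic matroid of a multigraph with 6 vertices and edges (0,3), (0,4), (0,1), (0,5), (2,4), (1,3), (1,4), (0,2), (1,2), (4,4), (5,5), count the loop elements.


In a graphic matroid, a loop is a self-loop edge (u,u) with rank 0.
Examining all 11 edges for self-loops...
Self-loops found: (4,4), (5,5)
Number of loops = 2.

2


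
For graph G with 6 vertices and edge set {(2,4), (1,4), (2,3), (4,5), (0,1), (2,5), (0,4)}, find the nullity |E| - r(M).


Cycle rank (nullity) = |E| - r(M) = |E| - (|V| - c).
|E| = 7, |V| = 6, c = 1.
Nullity = 7 - (6 - 1) = 7 - 5 = 2.

2


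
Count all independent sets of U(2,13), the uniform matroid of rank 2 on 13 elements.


Independent sets of U(2,13) are all subsets of size <= 2.
Count = (13 choose 0) + (13 choose 1) + (13 choose 2)
     = 1 + 13 + 78
     = 92.

92


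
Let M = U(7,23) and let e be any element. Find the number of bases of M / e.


Contracting e from U(7,23) gives U(6,22).
Bases of U(6,22) = (22 choose 6) = 74613.

74613


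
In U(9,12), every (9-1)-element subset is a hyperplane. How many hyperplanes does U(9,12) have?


Hyperplanes of U(9,12) are flats of rank 8.
In a uniform matroid, these are exactly the (8)-element subsets.
Count = (12 choose 8) = 495.

495


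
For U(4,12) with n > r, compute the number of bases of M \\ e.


Deleting e from U(4,12) gives U(4,11) since n > r.
Bases of U(4,11) = (11 choose 4) = 330.

330


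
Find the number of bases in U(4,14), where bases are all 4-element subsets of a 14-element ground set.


Bases of U(4,14) are all 4-element subsets of the 14-element ground set.
Number of bases = C(14,4).
(14 choose 4) = 1001.

1001


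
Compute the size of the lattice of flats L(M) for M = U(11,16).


Flats of U(11,16): every subset of size < 11 is a flat, plus E itself.
Count = (16 choose 0) + (16 choose 1) + (16 choose 2) + (16 choose 3) + (16 choose 4) + (16 choose 5) + (16 choose 6) + (16 choose 7) + (16 choose 8) + (16 choose 9) + (16 choose 10) + 1
     = 1 + 16 + 120 + 560 + 1820 + 4368 + 8008 + 11440 + 12870 + 11440 + 8008 + 1
     = 58652.

58652


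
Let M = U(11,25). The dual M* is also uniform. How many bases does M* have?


The dual of U(r,n) is U(n-r, n) = U(14,25).
Bases of U(14,25) are all (14)-element subsets.
|B(M*)| = C(25,14) = 4457400.

4457400


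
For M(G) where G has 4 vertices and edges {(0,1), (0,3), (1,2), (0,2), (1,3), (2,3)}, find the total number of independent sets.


An independent set in a graphic matroid is an acyclic edge subset.
G has 4 vertices and 6 edges.
Enumerate all 2^6 = 64 subsets, checking for acyclicity.
Total independent sets = 38.

38


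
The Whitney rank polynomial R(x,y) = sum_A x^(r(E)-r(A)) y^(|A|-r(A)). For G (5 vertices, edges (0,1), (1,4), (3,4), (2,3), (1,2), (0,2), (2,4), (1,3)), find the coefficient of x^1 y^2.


R(x,y) = sum over A in 2^E of x^(r(E)-r(A)) * y^(|A|-r(A)).
G has 5 vertices, 8 edges. r(E) = 4.
Enumerate all 2^8 = 256 subsets.
Count subsets with r(E)-r(A)=1 and |A|-r(A)=2: 8.

8


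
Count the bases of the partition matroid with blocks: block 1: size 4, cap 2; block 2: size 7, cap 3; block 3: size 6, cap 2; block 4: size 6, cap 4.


A basis picks exactly ci elements from block i.
Number of bases = product of C(|Si|, ci).
= C(4,2) * C(7,3) * C(6,2) * C(6,4)
= 6 * 35 * 15 * 15
= 47250.

47250


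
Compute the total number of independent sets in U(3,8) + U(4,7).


For a direct sum, |I(M1+M2)| = |I(M1)| * |I(M2)|.
|I(U(3,8))| = sum C(8,k) for k=0..3 = 93.
|I(U(4,7))| = sum C(7,k) for k=0..4 = 99.
Total = 93 * 99 = 9207.

9207


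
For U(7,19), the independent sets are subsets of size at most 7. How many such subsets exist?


Independent sets of U(7,19) are all subsets of size <= 7.
Count = (19 choose 0) + (19 choose 1) + (19 choose 2) + (19 choose 3) + (19 choose 4) + (19 choose 5) + (19 choose 6) + (19 choose 7)
     = 1 + 19 + 171 + 969 + 3876 + 11628 + 27132 + 50388
     = 94184.

94184


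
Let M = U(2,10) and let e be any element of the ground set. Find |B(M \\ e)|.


Deleting e from U(2,10) gives U(2,9) since n > r.
Bases of U(2,9) = (9 choose 2) = 36.

36


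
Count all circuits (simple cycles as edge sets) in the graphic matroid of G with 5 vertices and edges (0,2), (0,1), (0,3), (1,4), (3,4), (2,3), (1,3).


A circuit in a graphic matroid = edge set of a simple cycle.
G has 5 vertices and 7 edges.
Enumerating all minimal edge subsets forming cycles...
Total circuits found: 6.

6


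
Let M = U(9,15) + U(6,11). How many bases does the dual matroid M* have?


(M1+M2)* = M1* + M2*.
M1* = U(6,15), bases: C(15,6) = 5005.
M2* = U(5,11), bases: C(11,5) = 462.
|B(M*)| = 5005 * 462 = 2312310.

2312310


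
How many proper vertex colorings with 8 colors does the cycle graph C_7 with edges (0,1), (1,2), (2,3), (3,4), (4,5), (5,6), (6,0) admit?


P(C_7, k) = (k-1)^7 + (-1)^7*(k-1).
P(8) = (7)^7 - 7
= 823543 - 7 = 823536.

823536


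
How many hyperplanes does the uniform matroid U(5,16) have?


Hyperplanes of U(5,16) are flats of rank 4.
In a uniform matroid, these are exactly the (4)-element subsets.
Count = (16 choose 4) = 1820.

1820


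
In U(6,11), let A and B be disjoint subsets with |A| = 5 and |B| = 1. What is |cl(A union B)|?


|A union B| = 5 + 1 = 6 (disjoint).
In U(6,11), cl(S) = S if |S| < 6, else cl(S) = E.
Since 6 >= 6, cl(A union B) = E.
|cl(A union B)| = 11.

11


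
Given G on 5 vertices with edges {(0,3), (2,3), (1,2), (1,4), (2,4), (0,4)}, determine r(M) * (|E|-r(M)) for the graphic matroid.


r(M) = |V| - c = 5 - 1 = 4.
nullity = |E| - r(M) = 6 - 4 = 2.
Product = 4 * 2 = 8.

8


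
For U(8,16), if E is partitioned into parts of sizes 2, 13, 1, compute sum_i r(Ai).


r(Ai) = min(|Ai|, 8) for each part.
Sum = min(2,8) + min(13,8) + min(1,8)
    = 2 + 8 + 1
    = 11.

11


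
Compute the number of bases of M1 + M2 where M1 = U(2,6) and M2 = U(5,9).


Bases of a direct sum M1 + M2: |B| = |B(M1)| * |B(M2)|.
|B(U(2,6))| = C(6,2) = 15.
|B(U(5,9))| = C(9,5) = 126.
Total bases = 15 * 126 = 1890.

1890


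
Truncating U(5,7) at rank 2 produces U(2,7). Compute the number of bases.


Truncating U(5,7) to rank 2 gives U(2,7).
Bases of U(2,7) are all 2-element subsets of 7 elements.
Number of bases = C(7,2) = 7! / (2! * 5!) = 21.

21


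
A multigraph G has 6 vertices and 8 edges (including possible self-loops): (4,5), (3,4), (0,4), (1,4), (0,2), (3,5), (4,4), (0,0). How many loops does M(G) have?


In a graphic matroid, a loop is a self-loop edge (u,u) with rank 0.
Examining all 8 edges for self-loops...
Self-loops found: (4,4), (0,0)
Number of loops = 2.

2


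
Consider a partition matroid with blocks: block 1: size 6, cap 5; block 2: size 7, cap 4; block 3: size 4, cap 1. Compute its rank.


Rank of a partition matroid = sum of min(|Si|, ci) for each block.
= min(6,5) + min(7,4) + min(4,1)
= 5 + 4 + 1
= 10.

10


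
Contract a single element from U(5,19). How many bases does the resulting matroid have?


Contracting e from U(5,19) gives U(4,18).
Bases of U(4,18) = C(18,4) = 18! / (4! * 14!) = 3060.

3060


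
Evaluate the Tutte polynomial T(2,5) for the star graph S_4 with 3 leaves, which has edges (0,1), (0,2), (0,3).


A star on 4 vertices is a tree with 3 edges.
T(x,y) = x^(3) for any tree.
T(2,5) = 2^3 = 8.

8


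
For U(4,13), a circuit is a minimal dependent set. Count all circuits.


In U(4,13), circuits are the (5)-element subsets.
Any set of 5 elements is dependent, and removing any one element gives
an independent set of size 4, so it is a minimal dependent set.
Number of circuits = C(13,5) = 13! / (5! * 8!) = 1287.

1287
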